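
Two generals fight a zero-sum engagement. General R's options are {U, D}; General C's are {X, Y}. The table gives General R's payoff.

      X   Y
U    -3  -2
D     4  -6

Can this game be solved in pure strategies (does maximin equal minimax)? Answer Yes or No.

Row minima: U → -3, D → -6; maximin = -3.
Column maxima: X → 4, Y → -2; minimax = -2.
-3 ≠ -2, so no pure-strategy equilibrium exists.

No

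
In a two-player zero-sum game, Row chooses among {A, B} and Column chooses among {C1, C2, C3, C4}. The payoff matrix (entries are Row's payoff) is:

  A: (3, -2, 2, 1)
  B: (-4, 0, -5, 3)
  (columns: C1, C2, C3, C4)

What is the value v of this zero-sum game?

Row minima: A → -2, B → -5; maximin = -2.
Column maxima: C1 → 3, C2 → 0, C3 → 2, C4 → 3; minimax = 0.
-2 ≠ 0, so there is no saddle point; optimal play is mixed.
C1 is strictly dominated by C3 (it gives Row strictly more in every row), so Column never plays it.
C4 is strictly dominated by C2 (it gives Row strictly more in every row), so Column never plays it.
On the remaining 2×2 (A, B vs C2, C3):
Let Row play A with probability p. Expected payoff against C2: (-2)p + 0(1−p) = −2p; against C3: 2p + (-5)(1−p) = 7p − 5.
Setting these equal: −2p = 7p − 5 ⇒ −9p = -5 ⇒ p = 5/9, and the value is (-2)·(5/9) = -10/9.
For Column: with q = P(C2), equating A's and B's payoffs gives −4q + 2 = 5q − 5 ⇒ q = 7/9.

-10/9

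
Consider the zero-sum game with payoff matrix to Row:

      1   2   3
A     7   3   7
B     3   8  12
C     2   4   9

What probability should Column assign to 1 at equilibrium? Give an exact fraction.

Row minima: A → 3, B → 3, C → 2; maximin = 3.
Column maxima: 1 → 7, 2 → 8, 3 → 12; minimax = 7.
3 ≠ 7, so there is no saddle point; optimal play is mixed.
C is strictly dominated by B, so Row never plays it.
3 is strictly dominated by 2 (it gives Row strictly more in every row), so Column never plays it.
On the remaining 2×2 (A, B vs 1, 2):
Let Row play A with probability p. Expected payoff against 1: 7p + 3(1−p) = 4p + 3; against 2: 3p + 8(1−p) = −5p + 8.
Setting these equal: 4p + 3 = −5p + 8 ⇒ 9p = 5 ⇒ p = 5/9, and the value is (4)·(5/9) + 3 = 47/9.
For Column: with q = P(1), equating A's and B's payoffs gives 4q + 3 = −5q + 8 ⇒ q = 5/9.

5/9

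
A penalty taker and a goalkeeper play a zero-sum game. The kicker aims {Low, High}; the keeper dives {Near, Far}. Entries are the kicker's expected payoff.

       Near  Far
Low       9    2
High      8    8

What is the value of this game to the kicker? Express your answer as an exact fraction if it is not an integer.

Row minima: Low → 2, High → 8; maximin = 8.
Column maxima: Near → 9, Far → 8; minimax = 8.
Since maximin = minimax = 8, there is a saddle point and the value is 8.

8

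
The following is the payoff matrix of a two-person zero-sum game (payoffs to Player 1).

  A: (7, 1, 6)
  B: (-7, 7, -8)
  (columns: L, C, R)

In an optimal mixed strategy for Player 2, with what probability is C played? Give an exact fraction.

Row minima: A → 1, B → -8; maximin = 1.
Column maxima: L → 7, C → 7, R → 6; minimax = 6.
1 ≠ 6, so there is no saddle point; optimal play is mixed.
L is strictly dominated by R (it gives Player 1 strictly more in every row), so Player 2 never plays it.
On the remaining 2×2 (A, B vs C, R):
Let Player 1 play A with probability p. Expected payoff against C: 1p + 7(1−p) = −6p + 7; against R: 6p + (-8)(1−p) = 14p − 8.
Setting these equal: −6p + 7 = 14p − 8 ⇒ −20p = -15 ⇒ p = 3/4, and the value is (-6)·(3/4) + 7 = 5/2.
For Player 2: with q = P(C), equating A's and B's payoffs gives −5q + 6 = 15q − 8 ⇒ q = 7/10.

7/10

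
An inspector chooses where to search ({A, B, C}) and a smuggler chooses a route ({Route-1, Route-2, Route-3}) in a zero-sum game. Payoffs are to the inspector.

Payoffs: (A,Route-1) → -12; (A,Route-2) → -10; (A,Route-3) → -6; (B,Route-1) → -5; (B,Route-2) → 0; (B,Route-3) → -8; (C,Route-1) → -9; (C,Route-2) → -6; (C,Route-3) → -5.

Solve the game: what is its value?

-47/7

Row minima: A → -12, B → -8, C → -9; maximin = -8.
Column maxima: Route-1 → -5, Route-2 → 0, Route-3 → -5; minimax = -5.
-8 ≠ -5, so there is no saddle point; optimal play is mixed.
A is strictly dominated by C, so the inspector never plays it.
Route-2 is strictly dominated by Route-1 (it gives the inspector strictly more in every row), so the smuggler never plays it.
On the remaining 2×2 (B, C vs Route-1, Route-3):
Let the inspector play B with probability p. Expected payoff against Route-1: (-5)p + (-9)(1−p) = 4p − 9; against Route-3: (-8)p + (-5)(1−p) = −3p − 5.
Setting these equal: 4p − 9 = −3p − 5 ⇒ 7p = 4 ⇒ p = 4/7, and the value is (4)·(4/7) − 9 = -47/7.
For the smuggler: with q = P(Route-1), equating B's and C's payoffs gives 3q − 8 = −4q − 5 ⇒ q = 3/7.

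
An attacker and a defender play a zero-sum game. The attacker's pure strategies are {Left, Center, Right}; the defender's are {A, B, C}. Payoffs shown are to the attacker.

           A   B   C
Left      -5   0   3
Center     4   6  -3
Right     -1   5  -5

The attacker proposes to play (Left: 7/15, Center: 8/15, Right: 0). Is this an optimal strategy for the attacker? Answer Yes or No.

Against A this mix gives (7/15)·(-5) + (8/15)·4 = -1/5.
Against B this mix gives (7/15)·0 + (8/15)·6 = 16/5.
Against C this mix gives (7/15)·3 + (8/15)·(-3) = -1/5.
All of the defender's active replies (A, C) yield -1/5, and no column does worse for the attacker. The mix makes the defender indifferent and guarantees -1/5, so it is optimal.

Yes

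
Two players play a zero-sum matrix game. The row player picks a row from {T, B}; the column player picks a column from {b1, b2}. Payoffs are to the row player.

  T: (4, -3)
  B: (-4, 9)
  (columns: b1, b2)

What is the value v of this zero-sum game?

Row minima: T → -3, B → -4; maximin = -3.
Column maxima: b1 → 4, b2 → 9; minimax = 4.
-3 ≠ 4, so there is no saddle point; optimal play is mixed.
Let the row player play T with probability p. Expected payoff against b1: 4p + (-4)(1−p) = 8p − 4; against b2: (-3)p + 9(1−p) = −12p + 9.
Setting these equal: 8p − 4 = −12p + 9 ⇒ 20p = 13 ⇒ p = 13/20, and the value is (8)·(13/20) − 4 = 6/5.
For the column player: with q = P(b1), equating T's and B's payoffs gives 7q − 3 = −13q + 9 ⇒ q = 3/5.

6/5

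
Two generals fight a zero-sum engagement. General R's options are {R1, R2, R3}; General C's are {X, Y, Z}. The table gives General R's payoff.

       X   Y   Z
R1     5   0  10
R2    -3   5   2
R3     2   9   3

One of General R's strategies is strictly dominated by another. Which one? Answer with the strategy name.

R2

R3 gives a strictly higher payoff than R2 against every column: 2 > -3, 9 > 5, 3 > 2.
So R2 is strictly dominated and General R never plays it.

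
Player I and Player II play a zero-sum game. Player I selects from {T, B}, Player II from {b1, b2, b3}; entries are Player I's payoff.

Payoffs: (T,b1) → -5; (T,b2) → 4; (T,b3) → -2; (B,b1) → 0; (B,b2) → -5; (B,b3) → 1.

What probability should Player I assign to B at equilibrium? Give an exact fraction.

9/14

Row minima: T → -5, B → -5; maximin = -5.
Column maxima: b1 → 0, b2 → 4, b3 → 1; minimax = 0.
-5 ≠ 0, so there is no saddle point; optimal play is mixed.
b3 is strictly dominated by b1 (it gives Player I strictly more in every row), so Player II never plays it.
On the remaining 2×2 (T, B vs b1, b2):
Let Player I play T with probability p. Expected payoff against b1: (-5)p + 0(1−p) = −5p; against b2: 4p + (-5)(1−p) = 9p − 5.
Setting these equal: −5p = 9p − 5 ⇒ −14p = -5 ⇒ p = 5/14, and the value is (-5)·(5/14) = -25/14.
For Player II: with q = P(b1), equating T's and B's payoffs gives −9q + 4 = 5q − 5 ⇒ q = 9/14.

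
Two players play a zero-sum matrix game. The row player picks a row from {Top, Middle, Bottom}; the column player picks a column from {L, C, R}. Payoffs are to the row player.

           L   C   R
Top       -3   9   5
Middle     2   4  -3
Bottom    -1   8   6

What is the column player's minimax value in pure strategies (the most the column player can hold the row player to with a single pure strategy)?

2

Column maxima: L → 2, C → 9, R → 6.
The smallest of these is 2.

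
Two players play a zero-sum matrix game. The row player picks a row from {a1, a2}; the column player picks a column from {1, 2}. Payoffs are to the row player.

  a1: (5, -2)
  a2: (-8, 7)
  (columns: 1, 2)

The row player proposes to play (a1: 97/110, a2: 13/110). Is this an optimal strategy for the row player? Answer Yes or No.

No

Against 1 this mix gives (97/110)·5 + (13/110)·(-8) = 381/110.
Against 2 this mix gives (97/110)·(-2) + (13/110)·7 = -103/110.
The column player will play 2, holding the row player to -103/110. Shifting weight toward the row that does better against 2 would raise this floor (the equalizing mix achieves 19/22 against both 2 and 1), so the proposed strategy is not optimal.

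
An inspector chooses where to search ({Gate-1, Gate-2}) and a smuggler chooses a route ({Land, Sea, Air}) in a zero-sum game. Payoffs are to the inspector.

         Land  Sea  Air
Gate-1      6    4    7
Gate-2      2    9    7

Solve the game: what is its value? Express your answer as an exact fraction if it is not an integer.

46/9

Row minima: Gate-1 → 4, Gate-2 → 2; maximin = 4.
Column maxima: Land → 6, Sea → 9, Air → 7; minimax = 6.
4 ≠ 6, so there is no saddle point; optimal play is mixed.
Air is strictly dominated by Land (it gives the inspector strictly more in every row), so the smuggler never plays it.
On the remaining 2×2 (Gate-1, Gate-2 vs Land, Sea):
Let the inspector play Gate-1 with probability p. Expected payoff against Land: 6p + 2(1−p) = 4p + 2; against Sea: 4p + 9(1−p) = −5p + 9.
Setting these equal: 4p + 2 = −5p + 9 ⇒ 9p = 7 ⇒ p = 7/9, and the value is (4)·(7/9) + 2 = 46/9.
For the smuggler: with q = P(Land), equating Gate-1's and Gate-2's payoffs gives 2q + 4 = −7q + 9 ⇒ q = 5/9.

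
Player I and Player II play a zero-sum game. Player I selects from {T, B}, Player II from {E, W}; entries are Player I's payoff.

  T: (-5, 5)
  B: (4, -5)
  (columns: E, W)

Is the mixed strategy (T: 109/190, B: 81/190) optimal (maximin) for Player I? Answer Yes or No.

No

Against E this mix gives (109/190)·(-5) + (81/190)·4 = -221/190.
Against W this mix gives (109/190)·5 + (81/190)·(-5) = 14/19.
Player II will play E, holding Player I to -221/190. Shifting weight toward the row that does better against E would raise this floor (the equalizing mix achieves -5/19 against both E and W), so the proposed strategy is not optimal.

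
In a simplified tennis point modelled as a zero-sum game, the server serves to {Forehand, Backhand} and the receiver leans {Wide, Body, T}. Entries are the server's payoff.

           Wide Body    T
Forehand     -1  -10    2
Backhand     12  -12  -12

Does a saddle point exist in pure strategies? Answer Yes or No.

Yes

Row minima: Forehand → -10, Backhand → -12; maximin = -10.
Column maxima: Wide → 12, Body → -10, T → 2; minimax = -10.
maximin = minimax = -10, so a saddle point exists.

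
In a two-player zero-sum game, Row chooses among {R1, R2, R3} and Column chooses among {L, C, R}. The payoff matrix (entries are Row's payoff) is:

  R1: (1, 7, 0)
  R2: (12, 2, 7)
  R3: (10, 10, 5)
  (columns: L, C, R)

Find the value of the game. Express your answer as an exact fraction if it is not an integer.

Row minima: R1 → 0, R2 → 2, R3 → 5; maximin = 5.
Column maxima: L → 12, C → 10, R → 7; minimax = 7.
5 ≠ 7, so there is no saddle point; optimal play is mixed.
R1 is strictly dominated by R3, so Row never plays it.
L is strictly dominated by R (it gives Row strictly more in every row), so Column never plays it.
On the remaining 2×2 (R2, R3 vs C, R):
Let Row play R2 with probability p. Expected payoff against C: 2p + 10(1−p) = −8p + 10; against R: 7p + 5(1−p) = 2p + 5.
Setting these equal: −8p + 10 = 2p + 5 ⇒ −10p = -5 ⇒ p = 1/2, and the value is (-8)·(1/2) + 10 = 6.
For Column: with q = P(C), equating R2's and R3's payoffs gives −5q + 7 = 5q + 5 ⇒ q = 1/5.

6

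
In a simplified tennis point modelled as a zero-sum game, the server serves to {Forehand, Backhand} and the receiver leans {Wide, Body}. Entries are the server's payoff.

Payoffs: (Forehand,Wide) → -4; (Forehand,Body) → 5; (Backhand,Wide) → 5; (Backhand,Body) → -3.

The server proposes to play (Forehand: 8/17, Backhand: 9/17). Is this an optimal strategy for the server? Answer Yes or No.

Against Wide this mix gives (8/17)·(-4) + (9/17)·5 = 13/17.
Against Body this mix gives (8/17)·5 + (9/17)·(-3) = 13/17.
All of the receiver's active replies (Wide, Body) yield 13/17, and no column does worse for the server. The mix makes the receiver indifferent and guarantees 13/17, so it is optimal.

Yes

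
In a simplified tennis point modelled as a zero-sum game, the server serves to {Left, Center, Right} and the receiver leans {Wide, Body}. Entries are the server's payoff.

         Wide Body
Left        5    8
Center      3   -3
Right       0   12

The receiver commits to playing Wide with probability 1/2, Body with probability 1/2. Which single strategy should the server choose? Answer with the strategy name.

Expected payoff of Left: (1/2)·5 + (1/2)·8 = 13/2.
Expected payoff of Center: (1/2)·3 + (1/2)·(-3) = 0.
Expected payoff of Right: (1/2)·0 + (1/2)·12 = 6.
The largest is 13/2, so the server's best response is Left.

Left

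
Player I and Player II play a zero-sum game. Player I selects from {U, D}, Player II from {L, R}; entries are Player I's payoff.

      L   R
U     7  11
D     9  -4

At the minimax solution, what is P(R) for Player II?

2/17

Row minima: U → 7, D → -4; maximin = 7.
Column maxima: L → 9, R → 11; minimax = 9.
7 ≠ 9, so there is no saddle point; optimal play is mixed.
Let Player I play U with probability p. Expected payoff against L: 7p + 9(1−p) = −2p + 9; against R: 11p + (-4)(1−p) = 15p − 4.
Setting these equal: −2p + 9 = 15p − 4 ⇒ −17p = -13 ⇒ p = 13/17, and the value is (-2)·(13/17) + 9 = 127/17.
For Player II: with q = P(L), equating U's and D's payoffs gives −4q + 11 = 13q − 4 ⇒ q = 15/17.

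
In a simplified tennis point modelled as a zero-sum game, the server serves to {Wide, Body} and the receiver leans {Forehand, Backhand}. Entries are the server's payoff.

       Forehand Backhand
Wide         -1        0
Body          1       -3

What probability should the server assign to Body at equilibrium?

Row minima: Wide → -1, Body → -3; maximin = -1.
Column maxima: Forehand → 1, Backhand → 0; minimax = 0.
-1 ≠ 0, so there is no saddle point; optimal play is mixed.
Let the server play Wide with probability p. Expected payoff against Forehand: (-1)p + 1(1−p) = −2p + 1; against Backhand: 0p + (-3)(1−p) = 3p − 3.
Setting these equal: −2p + 1 = 3p − 3 ⇒ −5p = -4 ⇒ p = 4/5, and the value is (-2)·(4/5) + 1 = -3/5.
For the receiver: with q = P(Forehand), equating Wide's and Body's payoffs gives −q = 4q − 3 ⇒ q = 3/5.

1/5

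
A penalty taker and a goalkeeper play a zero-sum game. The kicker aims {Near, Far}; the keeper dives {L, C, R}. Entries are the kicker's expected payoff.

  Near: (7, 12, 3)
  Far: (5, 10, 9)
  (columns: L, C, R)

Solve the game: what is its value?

Row minima: Near → 3, Far → 5; maximin = 5.
Column maxima: L → 7, C → 12, R → 9; minimax = 7.
5 ≠ 7, so there is no saddle point; optimal play is mixed.
C is strictly dominated by L (it gives the kicker strictly more in every row), so the keeper never plays it.
On the remaining 2×2 (Near, Far vs L, R):
Let the kicker play Near with probability p. Expected payoff against L: 7p + 5(1−p) = 2p + 5; against R: 3p + 9(1−p) = −6p + 9.
Setting these equal: 2p + 5 = −6p + 9 ⇒ 8p = 4 ⇒ p = 1/2, and the value is (2)·(1/2) + 5 = 6.
For the keeper: with q = P(L), equating Near's and Far's payoffs gives 4q + 3 = −4q + 9 ⇒ q = 3/4.

6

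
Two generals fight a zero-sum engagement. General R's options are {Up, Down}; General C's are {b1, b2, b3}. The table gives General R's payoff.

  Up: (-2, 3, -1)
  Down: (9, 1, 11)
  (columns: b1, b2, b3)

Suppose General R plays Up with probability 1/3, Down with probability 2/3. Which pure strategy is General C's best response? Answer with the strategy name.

b2

If General C plays b1, General R's expected payoff is (1/3)·(-2) + (2/3)·9 = 16/3.
If General C plays b2, General R's expected payoff is (1/3)·3 + (2/3)·1 = 5/3.
If General C plays b3, General R's expected payoff is (1/3)·(-1) + (2/3)·11 = 7.
General C minimizes General R's payoff; the smallest is 5/3, so the best response is b2.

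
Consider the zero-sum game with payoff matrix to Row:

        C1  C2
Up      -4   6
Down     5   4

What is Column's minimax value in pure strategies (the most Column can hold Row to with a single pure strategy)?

Column maxima: C1 → 5, C2 → 6.
The smallest of these is 5.

5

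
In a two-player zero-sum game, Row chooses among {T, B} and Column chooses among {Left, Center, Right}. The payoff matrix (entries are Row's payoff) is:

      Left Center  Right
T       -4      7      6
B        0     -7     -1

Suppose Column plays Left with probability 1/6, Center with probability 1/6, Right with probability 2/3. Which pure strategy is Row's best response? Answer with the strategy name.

Expected payoff of T: (1/6)·(-4) + (1/6)·7 + (2/3)·6 = 9/2.
Expected payoff of B: (1/6)·0 + (1/6)·(-7) + (2/3)·(-1) = -11/6.
The largest is 9/2, so Row's best response is T.

T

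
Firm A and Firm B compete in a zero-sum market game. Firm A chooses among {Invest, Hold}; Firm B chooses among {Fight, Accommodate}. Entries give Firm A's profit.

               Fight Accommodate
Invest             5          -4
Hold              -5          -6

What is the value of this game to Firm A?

-4

Row minima: Invest → -4, Hold → -6; maximin = -4.
Column maxima: Fight → 5, Accommodate → -4; minimax = -4.
Since maximin = minimax = -4, there is a saddle point and the value is -4.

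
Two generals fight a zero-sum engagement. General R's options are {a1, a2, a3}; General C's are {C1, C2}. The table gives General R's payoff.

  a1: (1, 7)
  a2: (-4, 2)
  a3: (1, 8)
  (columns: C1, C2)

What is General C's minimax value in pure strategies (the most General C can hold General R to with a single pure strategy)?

Column maxima: C1 → 1, C2 → 8.
The smallest of these is 1.

1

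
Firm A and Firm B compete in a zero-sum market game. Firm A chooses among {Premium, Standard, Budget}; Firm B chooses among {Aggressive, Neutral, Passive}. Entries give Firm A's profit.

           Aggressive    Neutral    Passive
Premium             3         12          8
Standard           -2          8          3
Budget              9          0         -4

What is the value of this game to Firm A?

Row minima: Premium → 3, Standard → -2, Budget → -4; maximin = 3.
Column maxima: Aggressive → 9, Neutral → 12, Passive → 8; minimax = 8.
3 ≠ 8, so there is no saddle point; optimal play is mixed.
Standard is strictly dominated by Premium, so Firm A never plays it.
Neutral is strictly dominated by Passive (it gives Firm A strictly more in every row), so Firm B never plays it.
On the remaining 2×2 (Premium, Budget vs Aggressive, Passive):
Let Firm A play Premium with probability p. Expected payoff against Aggressive: 3p + 9(1−p) = −6p + 9; against Passive: 8p + (-4)(1−p) = 12p − 4.
Setting these equal: −6p + 9 = 12p − 4 ⇒ −18p = -13 ⇒ p = 13/18, and the value is (-6)·(13/18) + 9 = 14/3.
For Firm B: with q = P(Aggressive), equating Premium's and Budget's payoffs gives −5q + 8 = 13q − 4 ⇒ q = 2/3.

14/3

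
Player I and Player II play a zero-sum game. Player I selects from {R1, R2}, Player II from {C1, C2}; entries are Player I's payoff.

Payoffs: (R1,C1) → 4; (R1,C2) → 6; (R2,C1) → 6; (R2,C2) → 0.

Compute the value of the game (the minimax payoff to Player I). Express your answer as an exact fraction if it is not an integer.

Row minima: R1 → 4, R2 → 0; maximin = 4.
Column maxima: C1 → 6, C2 → 6; minimax = 6.
4 ≠ 6, so there is no saddle point; optimal play is mixed.
Let Player I play R1 with probability p. Expected payoff against C1: 4p + 6(1−p) = −2p + 6; against C2: 6p + 0(1−p) = 6p.
Setting these equal: −2p + 6 = 6p ⇒ −8p = -6 ⇒ p = 3/4, and the value is (-2)·(3/4) + 6 = 9/2.
For Player II: with q = P(C1), equating R1's and R2's payoffs gives −2q + 6 = 6q ⇒ q = 3/4.

9/2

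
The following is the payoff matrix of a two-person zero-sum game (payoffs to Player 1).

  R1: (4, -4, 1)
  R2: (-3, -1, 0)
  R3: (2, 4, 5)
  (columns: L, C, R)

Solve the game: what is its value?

Row minima: R1 → -4, R2 → -3, R3 → 2; maximin = 2.
Column maxima: L → 4, C → 4, R → 5; minimax = 4.
2 ≠ 4, so there is no saddle point; optimal play is mixed.
R2 is strictly dominated by R3, so Player 1 never plays it.
R is strictly dominated by C (it gives Player 1 strictly more in every row), so Player 2 never plays it.
On the remaining 2×2 (R1, R3 vs L, C):
Let Player 1 play R1 with probability p. Expected payoff against L: 4p + 2(1−p) = 2p + 2; against C: (-4)p + 4(1−p) = −8p + 4.
Setting these equal: 2p + 2 = −8p + 4 ⇒ 10p = 2 ⇒ p = 1/5, and the value is (2)·(1/5) + 2 = 12/5.
For Player 2: with q = P(L), equating R1's and R3's payoffs gives 8q − 4 = −2q + 4 ⇒ q = 4/5.

12/5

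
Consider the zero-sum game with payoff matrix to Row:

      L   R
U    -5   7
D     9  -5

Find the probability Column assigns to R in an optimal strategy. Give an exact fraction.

Row minima: U → -5, D → -5; maximin = -5.
Column maxima: L → 9, R → 7; minimax = 7.
-5 ≠ 7, so there is no saddle point; optimal play is mixed.
Let Row play U with probability p. Expected payoff against L: (-5)p + 9(1−p) = −14p + 9; against R: 7p + (-5)(1−p) = 12p − 5.
Setting these equal: −14p + 9 = 12p − 5 ⇒ −26p = -14 ⇒ p = 7/13, and the value is (-14)·(7/13) + 9 = 19/13.
For Column: with q = P(L), equating U's and D's payoffs gives −12q + 7 = 14q − 5 ⇒ q = 6/13.

7/13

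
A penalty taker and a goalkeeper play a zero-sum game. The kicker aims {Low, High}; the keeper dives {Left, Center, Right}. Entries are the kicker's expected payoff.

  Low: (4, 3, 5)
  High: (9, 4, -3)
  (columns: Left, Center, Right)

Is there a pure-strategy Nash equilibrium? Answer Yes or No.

No

Row minima: Low → 3, High → -3; maximin = 3.
Column maxima: Left → 9, Center → 4, Right → 5; minimax = 4.
3 ≠ 4, so no pure-strategy equilibrium exists.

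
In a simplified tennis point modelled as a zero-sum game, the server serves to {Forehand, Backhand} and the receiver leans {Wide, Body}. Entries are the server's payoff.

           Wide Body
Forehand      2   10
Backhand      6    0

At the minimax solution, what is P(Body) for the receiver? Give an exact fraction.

Row minima: Forehand → 2, Backhand → 0; maximin = 2.
Column maxima: Wide → 6, Body → 10; minimax = 6.
2 ≠ 6, so there is no saddle point; optimal play is mixed.
Let the server play Forehand with probability p. Expected payoff against Wide: 2p + 6(1−p) = −4p + 6; against Body: 10p + 0(1−p) = 10p.
Setting these equal: −4p + 6 = 10p ⇒ −14p = -6 ⇒ p = 3/7, and the value is (-4)·(3/7) + 6 = 30/7.
For the receiver: with q = P(Wide), equating Forehand's and Backhand's payoffs gives −8q + 10 = 6q ⇒ q = 5/7.

2/7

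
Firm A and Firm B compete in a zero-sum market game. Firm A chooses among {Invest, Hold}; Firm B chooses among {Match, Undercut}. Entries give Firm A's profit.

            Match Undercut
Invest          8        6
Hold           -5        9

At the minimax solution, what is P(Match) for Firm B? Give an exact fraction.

Row minima: Invest → 6, Hold → -5; maximin = 6.
Column maxima: Match → 8, Undercut → 9; minimax = 8.
6 ≠ 8, so there is no saddle point; optimal play is mixed.
Let Firm A play Invest with probability p. Expected payoff against Match: 8p + (-5)(1−p) = 13p − 5; against Undercut: 6p + 9(1−p) = −3p + 9.
Setting these equal: 13p − 5 = −3p + 9 ⇒ 16p = 14 ⇒ p = 7/8, and the value is (13)·(7/8) − 5 = 51/8.
For Firm B: with q = P(Match), equating Invest's and Hold's payoffs gives 2q + 6 = −14q + 9 ⇒ q = 3/16.

3/16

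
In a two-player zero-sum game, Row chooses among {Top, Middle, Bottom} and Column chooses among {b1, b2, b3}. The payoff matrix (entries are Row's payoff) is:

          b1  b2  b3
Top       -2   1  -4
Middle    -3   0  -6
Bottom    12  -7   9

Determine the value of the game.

Row minima: Top → -4, Middle → -6, Bottom → -7; maximin = -4.
Column maxima: b1 → 12, b2 → 1, b3 → 9; minimax = 1.
-4 ≠ 1, so there is no saddle point; optimal play is mixed.
Middle is strictly dominated by Top, so Row never plays it.
b1 is strictly dominated by b3 (it gives Row strictly more in every row), so Column never plays it.
On the remaining 2×2 (Top, Bottom vs b2, b3):
Let Row play Top with probability p. Expected payoff against b2: 1p + (-7)(1−p) = 8p − 7; against b3: (-4)p + 9(1−p) = −13p + 9.
Setting these equal: 8p − 7 = −13p + 9 ⇒ 21p = 16 ⇒ p = 16/21, and the value is (8)·(16/21) − 7 = -19/21.
For Column: with q = P(b2), equating Top's and Bottom's payoffs gives 5q − 4 = −16q + 9 ⇒ q = 13/21.

-19/21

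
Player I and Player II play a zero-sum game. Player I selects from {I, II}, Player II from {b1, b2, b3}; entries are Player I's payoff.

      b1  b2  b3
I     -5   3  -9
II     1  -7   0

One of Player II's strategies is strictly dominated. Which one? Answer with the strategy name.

b1

b3 holds Player I's payoff strictly below b1 in every row: -9 < -5, 0 < 1.
So b1 is strictly dominated for Player II.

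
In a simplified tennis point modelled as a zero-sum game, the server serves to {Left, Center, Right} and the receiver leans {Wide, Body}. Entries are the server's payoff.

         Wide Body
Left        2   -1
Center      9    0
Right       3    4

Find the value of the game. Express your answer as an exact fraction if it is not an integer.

18/5

Row minima: Left → -1, Center → 0, Right → 3; maximin = 3.
Column maxima: Wide → 9, Body → 4; minimax = 4.
3 ≠ 4, so there is no saddle point; optimal play is mixed.
Left is strictly dominated by Center, so the server never plays it.
On the remaining 2×2 (Center, Right vs Wide, Body):
Let the server play Center with probability p. Expected payoff against Wide: 9p + 3(1−p) = 6p + 3; against Body: 0p + 4(1−p) = −4p + 4.
Setting these equal: 6p + 3 = −4p + 4 ⇒ 10p = 1 ⇒ p = 1/10, and the value is (6)·(1/10) + 3 = 18/5.
For the receiver: with q = P(Wide), equating Center's and Right's payoffs gives 9q = −q + 4 ⇒ q = 2/5.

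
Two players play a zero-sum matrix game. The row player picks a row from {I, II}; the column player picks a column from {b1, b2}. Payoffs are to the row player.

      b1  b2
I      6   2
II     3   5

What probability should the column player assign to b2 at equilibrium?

Row minima: I → 2, II → 3; maximin = 3.
Column maxima: b1 → 6, b2 → 5; minimax = 5.
3 ≠ 5, so there is no saddle point; optimal play is mixed.
Let the row player play I with probability p. Expected payoff against b1: 6p + 3(1−p) = 3p + 3; against b2: 2p + 5(1−p) = −3p + 5.
Setting these equal: 3p + 3 = −3p + 5 ⇒ 6p = 2 ⇒ p = 1/3, and the value is (3)·(1/3) + 3 = 4.
For the column player: with q = P(b1), equating I's and II's payoffs gives 4q + 2 = −2q + 5 ⇒ q = 1/2.

1/2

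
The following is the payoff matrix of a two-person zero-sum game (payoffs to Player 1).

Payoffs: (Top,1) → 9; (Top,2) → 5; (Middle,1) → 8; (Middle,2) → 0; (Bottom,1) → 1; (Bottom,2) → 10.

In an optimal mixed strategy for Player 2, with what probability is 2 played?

Row minima: Top → 5, Middle → 0, Bottom → 1; maximin = 5.
Column maxima: 1 → 9, 2 → 10; minimax = 9.
5 ≠ 9, so there is no saddle point; optimal play is mixed.
Middle is strictly dominated by Top, so Player 1 never plays it.
On the remaining 2×2 (Top, Bottom vs 1, 2):
Let Player 1 play Top with probability p. Expected payoff against 1: 9p + 1(1−p) = 8p + 1; against 2: 5p + 10(1−p) = −5p + 10.
Setting these equal: 8p + 1 = −5p + 10 ⇒ 13p = 9 ⇒ p = 9/13, and the value is (8)·(9/13) + 1 = 85/13.
For Player 2: with q = P(1), equating Top's and Bottom's payoffs gives 4q + 5 = −9q + 10 ⇒ q = 5/13.

8/13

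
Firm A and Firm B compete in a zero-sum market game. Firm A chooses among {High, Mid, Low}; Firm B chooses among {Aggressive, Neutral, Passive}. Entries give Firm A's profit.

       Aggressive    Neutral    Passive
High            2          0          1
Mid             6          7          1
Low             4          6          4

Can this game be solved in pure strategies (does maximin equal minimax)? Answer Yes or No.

Yes

Row minima: High → 0, Mid → 1, Low → 4; maximin = 4.
Column maxima: Aggressive → 6, Neutral → 7, Passive → 4; minimax = 4.
maximin = minimax = 4, so a saddle point exists.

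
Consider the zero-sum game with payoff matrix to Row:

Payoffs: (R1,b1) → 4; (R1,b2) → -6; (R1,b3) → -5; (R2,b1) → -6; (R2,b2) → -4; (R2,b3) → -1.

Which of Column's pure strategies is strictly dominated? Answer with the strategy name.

b3

b2 holds Row's payoff strictly below b3 in every row: -6 < -5, -4 < -1.
So b3 is strictly dominated for Column.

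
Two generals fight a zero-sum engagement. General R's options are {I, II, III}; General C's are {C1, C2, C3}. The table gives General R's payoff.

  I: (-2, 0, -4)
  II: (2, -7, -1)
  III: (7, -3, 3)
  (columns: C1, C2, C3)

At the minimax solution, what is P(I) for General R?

Row minima: I → -4, II → -7, III → -3; maximin = -3.
Column maxima: C1 → 7, C2 → 0, C3 → 3; minimax = 0.
-3 ≠ 0, so there is no saddle point; optimal play is mixed.
II is strictly dominated by III, so General R never plays it.
C1 is strictly dominated by C3 (it gives General R strictly more in every row), so General C never plays it.
On the remaining 2×2 (I, III vs C2, C3):
Let General R play I with probability p. Expected payoff against C2: 0p + (-3)(1−p) = 3p − 3; against C3: (-4)p + 3(1−p) = −7p + 3.
Setting these equal: 3p − 3 = −7p + 3 ⇒ 10p = 6 ⇒ p = 3/5, and the value is (3)·(3/5) − 3 = -6/5.
For General C: with q = P(C2), equating I's and III's payoffs gives 4q − 4 = −6q + 3 ⇒ q = 7/10.

3/5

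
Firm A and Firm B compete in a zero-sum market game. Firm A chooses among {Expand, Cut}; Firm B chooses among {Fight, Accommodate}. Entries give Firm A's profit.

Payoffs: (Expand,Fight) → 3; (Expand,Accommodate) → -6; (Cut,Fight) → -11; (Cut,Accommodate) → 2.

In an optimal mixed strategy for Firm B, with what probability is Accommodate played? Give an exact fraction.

Row minima: Expand → -6, Cut → -11; maximin = -6.
Column maxima: Fight → 3, Accommodate → 2; minimax = 2.
-6 ≠ 2, so there is no saddle point; optimal play is mixed.
Let Firm A play Expand with probability p. Expected payoff against Fight: 3p + (-11)(1−p) = 14p − 11; against Accommodate: (-6)p + 2(1−p) = −8p + 2.
Setting these equal: 14p − 11 = −8p + 2 ⇒ 22p = 13 ⇒ p = 13/22, and the value is (14)·(13/22) − 11 = -30/11.
For Firm B: with q = P(Fight), equating Expand's and Cut's payoffs gives 9q − 6 = −13q + 2 ⇒ q = 4/11.

7/11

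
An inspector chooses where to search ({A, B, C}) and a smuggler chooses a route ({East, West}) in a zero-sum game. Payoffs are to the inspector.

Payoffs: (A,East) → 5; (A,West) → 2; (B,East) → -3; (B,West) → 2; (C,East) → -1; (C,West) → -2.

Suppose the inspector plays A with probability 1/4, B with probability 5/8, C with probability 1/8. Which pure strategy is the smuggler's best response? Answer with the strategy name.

East

If the smuggler plays East, the inspector's expected payoff is (1/4)·5 + (5/8)·(-3) + (1/8)·(-1) = -3/4.
If the smuggler plays West, the inspector's expected payoff is (1/4)·2 + (5/8)·2 + (1/8)·(-2) = 3/2.
The smuggler minimizes the inspector's payoff; the smallest is -3/4, so the best response is East.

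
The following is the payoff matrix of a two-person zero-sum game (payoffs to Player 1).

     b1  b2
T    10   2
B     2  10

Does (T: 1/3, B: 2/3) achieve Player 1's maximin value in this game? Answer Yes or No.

Against b1 this mix gives (1/3)·10 + (2/3)·2 = 14/3.
Against b2 this mix gives (1/3)·2 + (2/3)·10 = 22/3.
Player 2 will play b1, holding Player 1 to 14/3. Shifting weight toward the row that does better against b1 would raise this floor (the equalizing mix achieves 6 against both b1 and b2), so the proposed strategy is not optimal.

No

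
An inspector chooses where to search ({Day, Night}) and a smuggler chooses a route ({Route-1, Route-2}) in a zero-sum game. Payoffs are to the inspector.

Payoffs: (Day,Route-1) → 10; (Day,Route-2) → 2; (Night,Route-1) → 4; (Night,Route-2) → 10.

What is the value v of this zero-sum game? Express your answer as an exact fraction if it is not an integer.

Row minima: Day → 2, Night → 4; maximin = 4.
Column maxima: Route-1 → 10, Route-2 → 10; minimax = 10.
4 ≠ 10, so there is no saddle point; optimal play is mixed.
Let the inspector play Day with probability p. Expected payoff against Route-1: 10p + 4(1−p) = 6p + 4; against Route-2: 2p + 10(1−p) = −8p + 10.
Setting these equal: 6p + 4 = −8p + 10 ⇒ 14p = 6 ⇒ p = 3/7, and the value is (6)·(3/7) + 4 = 46/7.
For the smuggler: with q = P(Route-1), equating Day's and Night's payoffs gives 8q + 2 = −6q + 10 ⇒ q = 4/7.

46/7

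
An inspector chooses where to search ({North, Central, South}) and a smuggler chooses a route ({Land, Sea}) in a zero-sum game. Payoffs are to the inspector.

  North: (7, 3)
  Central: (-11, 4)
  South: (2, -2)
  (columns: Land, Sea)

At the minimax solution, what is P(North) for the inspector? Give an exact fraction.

Row minima: North → 3, Central → -11, South → -2; maximin = 3.
Column maxima: Land → 7, Sea → 4; minimax = 4.
3 ≠ 4, so there is no saddle point; optimal play is mixed.
South is strictly dominated by North, so the inspector never plays it.
On the remaining 2×2 (North, Central vs Land, Sea):
Let the inspector play North with probability p. Expected payoff against Land: 7p + (-11)(1−p) = 18p − 11; against Sea: 3p + 4(1−p) = −p + 4.
Setting these equal: 18p − 11 = −p + 4 ⇒ 19p = 15 ⇒ p = 15/19, and the value is (18)·(15/19) − 11 = 61/19.
For the smuggler: with q = P(Land), equating North's and Central's payoffs gives 4q + 3 = −15q + 4 ⇒ q = 1/19.

15/19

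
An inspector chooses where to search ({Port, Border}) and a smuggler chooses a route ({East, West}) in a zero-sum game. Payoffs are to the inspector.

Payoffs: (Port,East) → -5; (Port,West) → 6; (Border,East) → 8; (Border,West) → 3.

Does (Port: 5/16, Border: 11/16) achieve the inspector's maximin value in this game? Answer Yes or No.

Yes

Against East this mix gives (5/16)·(-5) + (11/16)·8 = 63/16.
Against West this mix gives (5/16)·6 + (11/16)·3 = 63/16.
All of the smuggler's active replies (East, West) yield 63/16, and no column does worse for the inspector. The mix makes the smuggler indifferent and guarantees 63/16, so it is optimal.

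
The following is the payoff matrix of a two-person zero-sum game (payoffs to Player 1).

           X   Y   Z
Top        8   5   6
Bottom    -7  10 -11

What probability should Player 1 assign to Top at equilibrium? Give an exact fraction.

Row minima: Top → 5, Bottom → -11; maximin = 5.
Column maxima: X → 8, Y → 10, Z → 6; minimax = 6.
5 ≠ 6, so there is no saddle point; optimal play is mixed.
X is strictly dominated by Z (it gives Player 1 strictly more in every row), so Player 2 never plays it.
On the remaining 2×2 (Top, Bottom vs Y, Z):
Let Player 1 play Top with probability p. Expected payoff against Y: 5p + 10(1−p) = −5p + 10; against Z: 6p + (-11)(1−p) = 17p − 11.
Setting these equal: −5p + 10 = 17p − 11 ⇒ −22p = -21 ⇒ p = 21/22, and the value is (-5)·(21/22) + 10 = 115/22.
For Player 2: with q = P(Y), equating Top's and Bottom's payoffs gives −q + 6 = 21q − 11 ⇒ q = 17/22.

21/22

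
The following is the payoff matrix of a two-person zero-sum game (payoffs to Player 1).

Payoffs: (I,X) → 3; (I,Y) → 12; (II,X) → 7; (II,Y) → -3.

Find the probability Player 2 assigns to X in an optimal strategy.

15/19

Row minima: I → 3, II → -3; maximin = 3.
Column maxima: X → 7, Y → 12; minimax = 7.
3 ≠ 7, so there is no saddle point; optimal play is mixed.
Let Player 1 play I with probability p. Expected payoff against X: 3p + 7(1−p) = −4p + 7; against Y: 12p + (-3)(1−p) = 15p − 3.
Setting these equal: −4p + 7 = 15p − 3 ⇒ −19p = -10 ⇒ p = 10/19, and the value is (-4)·(10/19) + 7 = 93/19.
For Player 2: with q = P(X), equating I's and II's payoffs gives −9q + 12 = 10q − 3 ⇒ q = 15/19.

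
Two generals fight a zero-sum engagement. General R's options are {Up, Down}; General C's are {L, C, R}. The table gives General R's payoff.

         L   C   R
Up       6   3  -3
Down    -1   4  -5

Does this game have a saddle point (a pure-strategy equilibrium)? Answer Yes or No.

Row minima: Up → -3, Down → -5; maximin = -3.
Column maxima: L → 6, C → 4, R → -3; minimax = -3.
maximin = minimax = -3, so a saddle point exists.

Yes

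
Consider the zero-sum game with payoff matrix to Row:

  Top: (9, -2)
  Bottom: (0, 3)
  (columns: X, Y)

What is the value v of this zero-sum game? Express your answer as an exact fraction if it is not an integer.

27/14

Row minima: Top → -2, Bottom → 0; maximin = 0.
Column maxima: X → 9, Y → 3; minimax = 3.
0 ≠ 3, so there is no saddle point; optimal play is mixed.
Let Row play Top with probability p. Expected payoff against X: 9p + 0(1−p) = 9p; against Y: (-2)p + 3(1−p) = −5p + 3.
Setting these equal: 9p = −5p + 3 ⇒ 14p = 3 ⇒ p = 3/14, and the value is (9)·(3/14) = 27/14.
For Column: with q = P(X), equating Top's and Bottom's payoffs gives 11q − 2 = −3q + 3 ⇒ q = 5/14.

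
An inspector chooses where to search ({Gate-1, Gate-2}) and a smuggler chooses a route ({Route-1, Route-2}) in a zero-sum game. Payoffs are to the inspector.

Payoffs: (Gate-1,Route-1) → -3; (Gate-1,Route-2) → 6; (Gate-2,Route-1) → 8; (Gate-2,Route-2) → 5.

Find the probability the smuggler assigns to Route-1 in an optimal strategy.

Row minima: Gate-1 → -3, Gate-2 → 5; maximin = 5.
Column maxima: Route-1 → 8, Route-2 → 6; minimax = 6.
5 ≠ 6, so there is no saddle point; optimal play is mixed.
Let the inspector play Gate-1 with probability p. Expected payoff against Route-1: (-3)p + 8(1−p) = −11p + 8; against Route-2: 6p + 5(1−p) = p + 5.
Setting these equal: −11p + 8 = p + 5 ⇒ −12p = -3 ⇒ p = 1/4, and the value is (-11)·(1/4) + 8 = 21/4.
For the smuggler: with q = P(Route-1), equating Gate-1's and Gate-2's payoffs gives −9q + 6 = 3q + 5 ⇒ q = 1/12.

1/12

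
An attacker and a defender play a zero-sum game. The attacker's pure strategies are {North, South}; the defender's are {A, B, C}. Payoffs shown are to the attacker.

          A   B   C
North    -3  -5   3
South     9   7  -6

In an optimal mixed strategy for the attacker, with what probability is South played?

Row minima: North → -5, South → -6; maximin = -5.
Column maxima: A → 9, B → 7, C → 3; minimax = 3.
-5 ≠ 3, so there is no saddle point; optimal play is mixed.
A is strictly dominated by B (it gives the attacker strictly more in every row), so the defender never plays it.
On the remaining 2×2 (North, South vs B, C):
Let the attacker play North with probability p. Expected payoff against B: (-5)p + 7(1−p) = −12p + 7; against C: 3p + (-6)(1−p) = 9p − 6.
Setting these equal: −12p + 7 = 9p − 6 ⇒ −21p = -13 ⇒ p = 13/21, and the value is (-12)·(13/21) + 7 = -3/7.
For the defender: with q = P(B), equating North's and South's payoffs gives −8q + 3 = 13q − 6 ⇒ q = 3/7.

8/21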